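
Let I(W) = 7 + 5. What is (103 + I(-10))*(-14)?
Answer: -1610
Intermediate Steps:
I(W) = 12
(103 + I(-10))*(-14) = (103 + 12)*(-14) = 115*(-14) = -1610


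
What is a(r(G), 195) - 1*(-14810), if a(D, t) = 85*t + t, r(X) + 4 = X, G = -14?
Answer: 31580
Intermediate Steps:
r(X) = -4 + X
a(D, t) = 86*t
a(r(G), 195) - 1*(-14810) = 86*195 - 1*(-14810) = 16770 + 14810 = 31580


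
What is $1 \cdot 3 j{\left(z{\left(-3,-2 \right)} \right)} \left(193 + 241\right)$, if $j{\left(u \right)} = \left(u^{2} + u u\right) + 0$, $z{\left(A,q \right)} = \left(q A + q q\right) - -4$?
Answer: $510384$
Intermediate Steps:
$z{\left(A,q \right)} = 4 + q^{2} + A q$ ($z{\left(A,q \right)} = \left(A q + q^{2}\right) + 4 = \left(q^{2} + A q\right) + 4 = 4 + q^{2} + A q$)
$j{\left(u \right)} = 2 u^{2}$ ($j{\left(u \right)} = \left(u^{2} + u^{2}\right) + 0 = 2 u^{2} + 0 = 2 u^{2}$)
$1 \cdot 3 j{\left(z{\left(-3,-2 \right)} \right)} \left(193 + 241\right) = 1 \cdot 3 \cdot 2 \left(4 + \left(-2\right)^{2} - -6\right)^{2} \left(193 + 241\right) = 3 \cdot 2 \left(4 + 4 + 6\right)^{2} \cdot 434 = 3 \cdot 2 \cdot 14^{2} \cdot 434 = 3 \cdot 2 \cdot 196 \cdot 434 = 3 \cdot 392 \cdot 434 = 1176 \cdot 434 = 510384$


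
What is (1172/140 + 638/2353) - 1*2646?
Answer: -217199571/82355 ≈ -2637.4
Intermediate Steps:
(1172/140 + 638/2353) - 1*2646 = (1172*(1/140) + 638*(1/2353)) - 2646 = (293/35 + 638/2353) - 2646 = 711759/82355 - 2646 = -217199571/82355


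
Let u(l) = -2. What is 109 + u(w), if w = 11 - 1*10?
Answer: 107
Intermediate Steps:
w = 1 (w = 11 - 10 = 1)
109 + u(w) = 109 - 2 = 107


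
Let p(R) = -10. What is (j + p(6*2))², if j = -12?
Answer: 484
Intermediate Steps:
(j + p(6*2))² = (-12 - 10)² = (-22)² = 484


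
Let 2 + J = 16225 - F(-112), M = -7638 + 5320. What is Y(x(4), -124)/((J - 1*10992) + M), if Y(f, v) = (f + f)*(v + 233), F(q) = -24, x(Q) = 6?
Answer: 436/979 ≈ 0.44535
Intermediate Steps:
M = -2318
J = 16247 (J = -2 + (16225 - 1*(-24)) = -2 + (16225 + 24) = -2 + 16249 = 16247)
Y(f, v) = 2*f*(233 + v) (Y(f, v) = (2*f)*(233 + v) = 2*f*(233 + v))
Y(x(4), -124)/((J - 1*10992) + M) = (2*6*(233 - 124))/((16247 - 1*10992) - 2318) = (2*6*109)/((16247 - 10992) - 2318) = 1308/(5255 - 2318) = 1308/2937 = 1308*(1/2937) = 436/979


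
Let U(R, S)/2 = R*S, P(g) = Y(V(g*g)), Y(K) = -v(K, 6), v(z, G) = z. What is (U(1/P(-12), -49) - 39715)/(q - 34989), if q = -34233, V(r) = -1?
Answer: 13271/23074 ≈ 0.57515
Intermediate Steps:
Y(K) = -K
P(g) = 1 (P(g) = -1*(-1) = 1)
U(R, S) = 2*R*S (U(R, S) = 2*(R*S) = 2*R*S)
(U(1/P(-12), -49) - 39715)/(q - 34989) = (2*(-49)/1 - 39715)/(-34233 - 34989) = (2*1*(-49) - 39715)/(-69222) = (-98 - 39715)*(-1/69222) = -39813*(-1/69222) = 13271/23074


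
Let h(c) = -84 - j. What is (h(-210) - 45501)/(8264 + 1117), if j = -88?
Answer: -45497/9381 ≈ -4.8499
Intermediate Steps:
h(c) = 4 (h(c) = -84 - 1*(-88) = -84 + 88 = 4)
(h(-210) - 45501)/(8264 + 1117) = (4 - 45501)/(8264 + 1117) = -45497/9381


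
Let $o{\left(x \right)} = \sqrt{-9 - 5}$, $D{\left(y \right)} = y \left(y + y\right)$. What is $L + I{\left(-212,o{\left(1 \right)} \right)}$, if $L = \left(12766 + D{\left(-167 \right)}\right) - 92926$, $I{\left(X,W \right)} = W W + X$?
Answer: $-24608$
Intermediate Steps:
$D{\left(y \right)} = 2 y^{2}$ ($D{\left(y \right)} = y 2 y = 2 y^{2}$)
$o{\left(x \right)} = i \sqrt{14}$ ($o{\left(x \right)} = \sqrt{-14} = i \sqrt{14}$)
$I{\left(X,W \right)} = X + W^{2}$ ($I{\left(X,W \right)} = W^{2} + X = X + W^{2}$)
$L = -24382$ ($L = \left(12766 + 2 \left(-167\right)^{2}\right) - 92926 = \left(12766 + 2 \cdot 27889\right) - 92926 = \left(12766 + 55778\right) - 92926 = 68544 - 92926 = -24382$)
$L + I{\left(-212,o{\left(1 \right)} \right)} = -24382 - \left(212 - \left(i \sqrt{14}\right)^{2}\right) = -24382 - 226 = -24608$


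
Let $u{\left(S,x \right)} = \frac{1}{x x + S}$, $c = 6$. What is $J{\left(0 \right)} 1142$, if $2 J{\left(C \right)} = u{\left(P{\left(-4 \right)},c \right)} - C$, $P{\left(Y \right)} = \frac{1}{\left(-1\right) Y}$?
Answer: $\frac{2284}{145} \approx 15.752$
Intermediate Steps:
$P{\left(Y \right)} = - \frac{1}{Y}$
$u{\left(S,x \right)} = \frac{1}{S + x^{2}}$ ($u{\left(S,x \right)} = \frac{1}{x^{2} + S} = \frac{1}{S + x^{2}}$)
$J{\left(C \right)} = \frac{2}{145} - \frac{C}{2}$ ($J{\left(C \right)} = \frac{\frac{1}{- \frac{1}{-4} + 6^{2}} - C}{2} = \frac{\frac{1}{\left(-1\right) \left(- \frac{1}{4}\right) + 36} - C}{2} = \frac{\frac{1}{\frac{1}{4} + 36} - C}{2} = \frac{\frac{1}{\frac{145}{4}} - C}{2} = \frac{\frac{4}{145} - C}{2} = \frac{2}{145} - \frac{C}{2}$)
$J{\left(0 \right)} 1142 = \left(\frac{2}{145} - 0\right) 1142 = \left(\frac{2}{145} + 0\right) 1142 = \frac{2}{145} \cdot 1142 = \frac{2284}{145}$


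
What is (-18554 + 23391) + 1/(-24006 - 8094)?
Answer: 155267699/32100 ≈ 4837.0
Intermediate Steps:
(-18554 + 23391) + 1/(-24006 - 8094) = 4837 + 1/(-32100) = 4837 - 1/32100 = 155267699/32100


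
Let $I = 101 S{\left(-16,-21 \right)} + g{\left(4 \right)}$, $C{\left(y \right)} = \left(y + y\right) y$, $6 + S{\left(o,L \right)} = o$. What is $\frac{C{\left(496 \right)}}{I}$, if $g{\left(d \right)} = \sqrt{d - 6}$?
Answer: $- \frac{546647552}{2468643} - \frac{246016 i \sqrt{2}}{2468643} \approx -221.44 - 0.14094 i$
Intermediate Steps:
$S{\left(o,L \right)} = -6 + o$
$C{\left(y \right)} = 2 y^{2}$ ($C{\left(y \right)} = 2 y y = 2 y^{2}$)
$g{\left(d \right)} = \sqrt{-6 + d}$
$I = -2222 + i \sqrt{2}$ ($I = 101 \left(-6 - 16\right) + \sqrt{-6 + 4} = 101 \left(-22\right) + \sqrt{-2} = -2222 + i \sqrt{2} \approx -2222.0 + 1.4142 i$)
$\frac{C{\left(496 \right)}}{I} = \frac{2 \cdot 496^{2}}{-2222 + i \sqrt{2}} = \frac{2 \cdot 246016}{-2222 + i \sqrt{2}} = \frac{492032}{-2222 + i \sqrt{2}}$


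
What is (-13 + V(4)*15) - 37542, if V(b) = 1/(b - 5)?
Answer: -37570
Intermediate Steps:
V(b) = 1/(-5 + b)
(-13 + V(4)*15) - 37542 = (-13 + 15/(-5 + 4)) - 37542 = (-13 + 15/(-1)) - 37542 = (-13 - 1*15) - 37542 = (-13 - 15) - 37542 = -28 - 37542 = -37570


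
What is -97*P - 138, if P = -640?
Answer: 61942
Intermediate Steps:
-97*P - 138 = -97*(-640) - 138 = 62080 - 138 = 61942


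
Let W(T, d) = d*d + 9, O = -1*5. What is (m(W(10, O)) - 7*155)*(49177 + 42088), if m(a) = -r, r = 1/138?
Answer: -13665199715/138 ≈ -9.9023e+7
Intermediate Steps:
O = -5
r = 1/138 ≈ 0.0072464
W(T, d) = 9 + d² (W(T, d) = d² + 9 = 9 + d²)
m(a) = -1/138 (m(a) = -1*1/138 = -1/138)
(m(W(10, O)) - 7*155)*(49177 + 42088) = (-1/138 - 7*155)*(49177 + 42088) = (-1/138 - 1085)*91265 = -149731/138*91265 = -13665199715/138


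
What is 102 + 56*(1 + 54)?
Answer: 3182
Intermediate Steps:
102 + 56*(1 + 54) = 102 + 56*55 = 102 + 3080 = 3182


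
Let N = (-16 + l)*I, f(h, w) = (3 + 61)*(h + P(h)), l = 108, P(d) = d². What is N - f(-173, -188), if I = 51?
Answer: -1899692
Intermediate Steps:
f(h, w) = 64*h + 64*h² (f(h, w) = (3 + 61)*(h + h²) = 64*(h + h²) = 64*h + 64*h²)
N = 4692 (N = (-16 + 108)*51 = 92*51 = 4692)
N - f(-173, -188) = 4692 - 64*(-173)*(1 - 173) = 4692 - 64*(-173)*(-172) = 4692 - 1*1904384 = 4692 - 1904384 = -1899692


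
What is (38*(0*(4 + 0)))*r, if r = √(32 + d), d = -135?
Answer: 0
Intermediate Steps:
r = I*√103 (r = √(32 - 135) = √(-103) = I*√103 ≈ 10.149*I)
(38*(0*(4 + 0)))*r = (38*(0*(4 + 0)))*(I*√103) = (38*(0*4))*(I*√103) = (38*0)*(I*√103) = 0*(I*√103) = 0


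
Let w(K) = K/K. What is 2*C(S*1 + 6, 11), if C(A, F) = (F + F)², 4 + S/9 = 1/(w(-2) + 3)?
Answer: 968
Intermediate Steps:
w(K) = 1
S = -135/4 (S = -36 + 9/(1 + 3) = -36 + 9/4 = -135/4 ≈ -33.750)
C(A, F) = 4*F² (C(A, F) = (2*F)² = 4*F²)
2*C(S*1 + 6, 11) = 2*(4*11²) = 2*(4*121) = 2*484 = 968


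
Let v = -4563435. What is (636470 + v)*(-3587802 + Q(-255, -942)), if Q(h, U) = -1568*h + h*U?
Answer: 11575718932680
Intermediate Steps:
Q(h, U) = -1568*h + U*h
(636470 + v)*(-3587802 + Q(-255, -942)) = (636470 - 4563435)*(-3587802 - 255*(-1568 - 942)) = -3926965*(-3587802 - 255*(-2510)) = -3926965*(-3587802 + 640050) = -3926965*(-2947752) = 11575718932680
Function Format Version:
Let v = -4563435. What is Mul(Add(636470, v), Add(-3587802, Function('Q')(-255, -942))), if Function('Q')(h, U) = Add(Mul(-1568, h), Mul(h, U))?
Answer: 11575718932680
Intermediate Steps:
Function('Q')(h, U) = Add(Mul(-1568, h), Mul(U, h))
Mul(Add(636470, v), Add(-3587802, Function('Q')(-255, -942))) = Mul(Add(636470, -4563435), Add(-3587802, Mul(-255, Add(-1568, -942)))) = Mul(-3926965, Add(-3587802, Mul(-255, -2510))) = Mul(-3926965, Add(-3587802, 640050)) = Mul(-3926965, -2947752) = 11575718932680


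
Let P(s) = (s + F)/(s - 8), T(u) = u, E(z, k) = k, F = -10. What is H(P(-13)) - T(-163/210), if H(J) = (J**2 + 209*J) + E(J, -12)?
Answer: 965263/4410 ≈ 218.88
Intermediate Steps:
P(s) = (-10 + s)/(-8 + s) (P(s) = (s - 10)/(s - 8) = (-10 + s)/(-8 + s))
H(J) = -12 + J**2 + 209*J (H(J) = (J**2 + 209*J) - 12 = -12 + J**2 + 209*J)
H(P(-13)) - T(-163/210) = (-12 + ((-10 - 13)/(-8 - 13))**2 + 209*((-10 - 13)/(-8 - 13))) - (-163)/210 = (-12 + (-23/(-21))**2 + 209*(-23/(-21))) - (-163)/210 = (-12 + (-1/21*(-23))**2 + 209*(-1/21*(-23))) - 1*(-163/210) = (-12 + (23/21)**2 + 209*(23/21)) + 163/210 = (-12 + 529/441 + 4807/21) + 163/210 = 96184/441 + 163/210 = 965263/4410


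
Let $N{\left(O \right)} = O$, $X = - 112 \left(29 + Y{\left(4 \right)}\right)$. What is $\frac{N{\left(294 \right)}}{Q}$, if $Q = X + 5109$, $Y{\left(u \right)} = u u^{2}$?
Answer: $- \frac{98}{1769} \approx -0.055399$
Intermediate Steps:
$Y{\left(u \right)} = u^{3}$
$X = -10416$ ($X = - 112 \left(29 + 4^{3}\right) = - 112 \left(29 + 64\right) = \left(-112\right) 93 = -10416$)
$Q = -5307$ ($Q = -10416 + 5109 = -5307$)
$\frac{N{\left(294 \right)}}{Q} = \frac{294}{-5307} = 294 \left(- \frac{1}{5307}\right) = - \frac{98}{1769}$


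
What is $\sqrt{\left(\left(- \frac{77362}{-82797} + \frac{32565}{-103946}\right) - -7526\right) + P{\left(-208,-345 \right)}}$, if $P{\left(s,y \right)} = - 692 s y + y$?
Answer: $\frac{i \sqrt{3677650693698984982474053702}}{8606416962} \approx 7046.3 i$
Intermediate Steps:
$P{\left(s,y \right)} = y - 692 s y$ ($P{\left(s,y \right)} = - 692 s y + y = y - 692 s y$)
$\sqrt{\left(\left(- \frac{77362}{-82797} + \frac{32565}{-103946}\right) - -7526\right) + P{\left(-208,-345 \right)}} = \sqrt{\left(\left(- \frac{77362}{-82797} + \frac{32565}{-103946}\right) - -7526\right) - 345 \left(1 - -143936\right)} = \sqrt{\left(\left(\left(-77362\right) \left(- \frac{1}{82797}\right) + 32565 \left(- \frac{1}{103946}\right)\right) + 7526\right) - 345 \left(1 + 143936\right)} = \sqrt{\left(\left(\frac{77362}{82797} - \frac{32565}{103946}\right) + 7526\right) - 49658265} = \sqrt{\left(\frac{5345186147}{8606416962} + 7526\right) - 49658265} = \sqrt{\frac{64777239242159}{8606416962} - 49658265} = \sqrt{- \frac{427314956960248771}{8606416962}} = \frac{i \sqrt{3677650693698984982474053702}}{8606416962}$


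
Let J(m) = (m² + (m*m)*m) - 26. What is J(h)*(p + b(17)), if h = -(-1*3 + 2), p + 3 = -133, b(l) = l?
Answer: 2856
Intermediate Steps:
p = -136 (p = -3 - 133 = -136)
h = 1 (h = -(-3 + 2) = -1*(-1) = 1)
J(m) = -26 + m² + m³ (J(m) = (m² + m²*m) - 26 = (m² + m³) - 26 = -26 + m² + m³)
J(h)*(p + b(17)) = (-26 + 1² + 1³)*(-136 + 17) = (-26 + 1 + 1)*(-119) = -24*(-119) = 2856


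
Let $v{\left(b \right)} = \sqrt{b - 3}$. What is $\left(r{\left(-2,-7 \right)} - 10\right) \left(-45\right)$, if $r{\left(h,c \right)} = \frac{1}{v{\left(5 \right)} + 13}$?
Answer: $\frac{74565}{167} + \frac{45 \sqrt{2}}{167} \approx 446.88$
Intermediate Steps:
$v{\left(b \right)} = \sqrt{-3 + b}$
$r{\left(h,c \right)} = \frac{1}{13 + \sqrt{2}}$ ($r{\left(h,c \right)} = \frac{1}{\sqrt{-3 + 5} + 13} = \frac{1}{\sqrt{2} + 13} = \frac{1}{13 + \sqrt{2}}$)
$\left(r{\left(-2,-7 \right)} - 10\right) \left(-45\right) = \left(\left(\frac{13}{167} - \frac{\sqrt{2}}{167}\right) - 10\right) \left(-45\right) = \left(- \frac{1657}{167} - \frac{\sqrt{2}}{167}\right) \left(-45\right) = \frac{74565}{167} + \frac{45 \sqrt{2}}{167}$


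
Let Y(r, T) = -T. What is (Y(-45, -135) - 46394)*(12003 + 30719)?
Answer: -1976276998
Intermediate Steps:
(Y(-45, -135) - 46394)*(12003 + 30719) = (-1*(-135) - 46394)*(12003 + 30719) = (135 - 46394)*42722 = -46259*42722 = -1976276998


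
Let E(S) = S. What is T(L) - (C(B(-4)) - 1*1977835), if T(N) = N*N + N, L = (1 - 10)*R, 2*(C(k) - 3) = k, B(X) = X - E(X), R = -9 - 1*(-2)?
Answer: 1981864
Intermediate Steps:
R = -7 (R = -9 + 2 = -7)
B(X) = 0 (B(X) = X - X = 0)
C(k) = 3 + k/2
L = 63 (L = (1 - 10)*(-7) = -9*(-7) = 63)
T(N) = N + N² (T(N) = N² + N = N + N²)
T(L) - (C(B(-4)) - 1*1977835) = 63*(1 + 63) - ((3 + (½)*0) - 1*1977835) = 63*64 - ((3 + 0) - 1977835) = 4032 - (3 - 1977835) = 4032 - 1*(-1977832) = 4032 + 1977832 = 1981864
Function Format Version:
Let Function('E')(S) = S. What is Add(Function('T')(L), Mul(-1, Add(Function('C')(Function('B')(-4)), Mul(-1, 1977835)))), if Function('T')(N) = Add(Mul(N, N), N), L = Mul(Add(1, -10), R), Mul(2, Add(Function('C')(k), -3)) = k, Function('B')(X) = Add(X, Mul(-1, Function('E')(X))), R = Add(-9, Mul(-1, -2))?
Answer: 1981864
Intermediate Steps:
R = -7 (R = Add(-9, 2) = -7)
Function('B')(X) = 0 (Function('B')(X) = Add(X, Mul(-1, X)) = 0)
Function('C')(k) = Add(3, Mul(Rational(1, 2), k))
L = 63 (L = Mul(Add(1, -10), -7) = Mul(-9, -7) = 63)
Function('T')(N) = Add(N, Pow(N, 2)) (Function('T')(N) = Add(Pow(N, 2), N) = Add(N, Pow(N, 2)))
Add(Function('T')(L), Mul(-1, Add(Function('C')(Function('B')(-4)), Mul(-1, 1977835)))) = Add(Mul(63, Add(1, 63)), Mul(-1, Add(Add(3, Mul(Rational(1, 2), 0)), Mul(-1, 1977835)))) = Add(Mul(63, 64), Mul(-1, Add(Add(3, 0), -1977835))) = Add(4032, Mul(-1, Add(3, -1977835))) = Add(4032, Mul(-1, -1977832)) = Add(4032, 1977832) = 1981864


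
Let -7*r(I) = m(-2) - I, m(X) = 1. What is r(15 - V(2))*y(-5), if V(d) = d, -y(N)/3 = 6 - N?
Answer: -396/7 ≈ -56.571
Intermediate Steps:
y(N) = -18 + 3*N (y(N) = -3*(6 - N) = -18 + 3*N)
r(I) = -⅐ + I/7 (r(I) = -(1 - I)/7 = -⅐ + I/7)
r(15 - V(2))*y(-5) = (-⅐ + (15 - 1*2)/7)*(-18 + 3*(-5)) = (-⅐ + (15 - 2)/7)*(-18 - 15) = (-⅐ + (⅐)*13)*(-33) = (-⅐ + 13/7)*(-33) = (12/7)*(-33) = -396/7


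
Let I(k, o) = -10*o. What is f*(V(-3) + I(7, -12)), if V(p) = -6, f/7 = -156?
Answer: -124488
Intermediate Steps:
f = -1092 (f = 7*(-156) = -1092)
f*(V(-3) + I(7, -12)) = -1092*(-6 - 10*(-12)) = -1092*(-6 + 120) = -1092*114 = -124488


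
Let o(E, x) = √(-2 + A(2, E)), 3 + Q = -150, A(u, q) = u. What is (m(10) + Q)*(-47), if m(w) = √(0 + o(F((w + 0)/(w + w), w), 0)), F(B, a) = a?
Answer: 7191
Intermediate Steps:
Q = -153 (Q = -3 - 150 = -153)
o(E, x) = 0 (o(E, x) = √(-2 + 2) = √0 = 0)
m(w) = 0 (m(w) = √(0 + 0) = √0 = 0)
(m(10) + Q)*(-47) = (0 - 153)*(-47) = -153*(-47) = 7191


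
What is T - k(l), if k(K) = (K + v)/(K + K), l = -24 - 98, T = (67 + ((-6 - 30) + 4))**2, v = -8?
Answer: 149385/122 ≈ 1224.5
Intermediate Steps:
T = 1225 (T = (67 + (-36 + 4))**2 = (67 - 32)**2 = 35**2 = 1225)
l = -122
k(K) = (-8 + K)/(2*K) (k(K) = (K - 8)/(K + K) = (-8 + K)/((2*K)) = (-8 + K)*(1/(2*K)) = (-8 + K)/(2*K))
T - k(l) = 1225 - (-8 - 122)/(2*(-122)) = 1225 - (-1)*(-130)/(2*122) = 1225 - 1*65/122 = 1225 - 65/122 = 149385/122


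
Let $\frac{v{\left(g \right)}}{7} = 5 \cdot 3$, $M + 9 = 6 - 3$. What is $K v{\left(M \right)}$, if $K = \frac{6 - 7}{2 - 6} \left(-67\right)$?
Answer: $- \frac{7035}{4} \approx -1758.8$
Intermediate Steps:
$M = -6$ ($M = -9 + \left(6 - 3\right) = -9 + 3 = -6$)
$K = - \frac{67}{4}$ ($K = - \frac{1}{-4} \left(-67\right) = \left(-1\right) \left(- \frac{1}{4}\right) \left(-67\right) = \frac{1}{4} \left(-67\right) = - \frac{67}{4} \approx -16.75$)
$v{\left(g \right)} = 105$ ($v{\left(g \right)} = 7 \cdot 5 \cdot 3 = 7 \cdot 15 = 105$)
$K v{\left(M \right)} = \left(- \frac{67}{4}\right) 105 = - \frac{7035}{4}$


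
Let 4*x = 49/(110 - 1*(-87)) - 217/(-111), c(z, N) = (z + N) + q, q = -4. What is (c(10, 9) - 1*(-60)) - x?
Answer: 1627978/21867 ≈ 74.449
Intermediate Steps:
c(z, N) = -4 + N + z (c(z, N) = (z + N) - 4 = (N + z) - 4 = -4 + N + z)
x = 12047/21867 (x = (49/(110 - 1*(-87)) - 217/(-111))/4 = (49/(110 + 87) - 217*(-1/111))/4 = (49/197 + 217/111)/4 = (¼)*(48188/21867) = 12047/21867 ≈ 0.55092)
(c(10, 9) - 1*(-60)) - x = ((-4 + 9 + 10) - 1*(-60)) - 1*12047/21867 = (15 + 60) - 12047/21867 = 75 - 12047/21867 = 1627978/21867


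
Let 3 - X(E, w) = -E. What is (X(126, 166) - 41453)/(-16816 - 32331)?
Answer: 41324/49147 ≈ 0.84082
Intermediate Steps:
X(E, w) = 3 + E (X(E, w) = 3 - (-1)*E = 3 + E)
(X(126, 166) - 41453)/(-16816 - 32331) = ((3 + 126) - 41453)/(-16816 - 32331) = (129 - 41453)/(-49147) = -41324*(-1/49147) = 41324/49147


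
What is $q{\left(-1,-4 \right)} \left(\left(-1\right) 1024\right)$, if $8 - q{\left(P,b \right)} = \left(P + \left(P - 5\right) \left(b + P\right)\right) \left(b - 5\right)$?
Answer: $-275456$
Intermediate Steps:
$q{\left(P,b \right)} = 8 - \left(-5 + b\right) \left(P + \left(-5 + P\right) \left(P + b\right)\right)$ ($q{\left(P,b \right)} = 8 - \left(P + \left(P - 5\right) \left(b + P\right)\right) \left(b - 5\right) = 8 - \left(P + \left(-5 + P\right) \left(P + b\right)\right) \left(-5 + b\right) = 8 - \left(-5 + b\right) \left(P + \left(-5 + P\right) \left(P + b\right)\right)$)
$q{\left(-1,-4 \right)} \left(\left(-1\right) 1024\right) = \left(8 - -100 - -20 + 5 \left(-1\right)^{2} + 5 \left(-4\right)^{2} - - \left(-4\right)^{2} - - 4 \left(-1\right)^{2} + 9 \left(-1\right) \left(-4\right)\right) \left(\left(-1\right) 1024\right) = \left(8 + 100 + 20 + 5 \cdot 1 + 5 \cdot 16 - \left(-1\right) 16 - \left(-4\right) 1 + 36\right) \left(-1024\right) = \left(8 + 100 + 20 + 5 + 80 + 16 + 4 + 36\right) \left(-1024\right) = 269 \left(-1024\right) = -275456$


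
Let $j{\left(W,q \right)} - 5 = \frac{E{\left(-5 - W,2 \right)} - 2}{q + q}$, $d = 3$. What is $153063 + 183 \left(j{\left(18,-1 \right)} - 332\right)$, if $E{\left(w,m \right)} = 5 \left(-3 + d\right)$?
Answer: $93405$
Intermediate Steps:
$E{\left(w,m \right)} = 0$ ($E{\left(w,m \right)} = 5 \left(-3 + 3\right) = 5 \cdot 0 = 0$)
$j{\left(W,q \right)} = 5 - \frac{1}{q}$ ($j{\left(W,q \right)} = 5 + \frac{0 - 2}{q + q} = 5 - \frac{2}{2 q} = 5 - 2 \frac{1}{2 q} = 5 - \frac{1}{q}$)
$153063 + 183 \left(j{\left(18,-1 \right)} - 332\right) = 153063 + 183 \left(\left(5 - \frac{1}{-1}\right) - 332\right) = 153063 + 183 \left(\left(5 - -1\right) - 332\right) = 153063 + 183 \left(\left(5 + 1\right) - 332\right) = 153063 + 183 \left(6 - 332\right) = 153063 + 183 \left(-326\right) = 153063 - 59658 = 93405$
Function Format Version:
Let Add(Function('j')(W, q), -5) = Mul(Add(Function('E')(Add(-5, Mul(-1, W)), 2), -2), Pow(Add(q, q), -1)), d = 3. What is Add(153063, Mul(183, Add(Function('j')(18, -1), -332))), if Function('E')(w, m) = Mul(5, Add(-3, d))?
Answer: 93405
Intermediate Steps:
Function('E')(w, m) = 0 (Function('E')(w, m) = Mul(5, Add(-3, 3)) = Mul(5, 0) = 0)
Function('j')(W, q) = Add(5, Mul(-1, Pow(q, -1))) (Function('j')(W, q) = Add(5, Mul(Add(0, -2), Pow(Add(q, q), -1))) = Add(5, Mul(-2, Pow(Mul(2, q), -1))) = Add(5, Mul(-2, Mul(Rational(1, 2), Pow(q, -1)))) = Add(5, Mul(-1, Pow(q, -1))))
Add(153063, Mul(183, Add(Function('j')(18, -1), -332))) = Add(153063, Mul(183, Add(Add(5, Mul(-1, Pow(-1, -1))), -332))) = Add(153063, Mul(183, Add(Add(5, Mul(-1, -1)), -332))) = Add(153063, Mul(183, Add(Add(5, 1), -332))) = Add(153063, Mul(183, Add(6, -332))) = Add(153063, Mul(183, -326)) = Add(153063, -59658) = 93405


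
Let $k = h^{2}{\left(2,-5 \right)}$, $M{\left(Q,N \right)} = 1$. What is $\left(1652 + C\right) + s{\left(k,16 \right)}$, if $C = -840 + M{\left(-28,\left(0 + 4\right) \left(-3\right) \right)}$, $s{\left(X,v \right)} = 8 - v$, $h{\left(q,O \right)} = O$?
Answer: $805$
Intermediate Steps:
$k = 25$ ($k = \left(-5\right)^{2} = 25$)
$C = -839$ ($C = -840 + 1 = -839$)
$\left(1652 + C\right) + s{\left(k,16 \right)} = \left(1652 - 839\right) + \left(8 - 16\right) = 813 + \left(8 - 16\right) = 813 - 8 = 805$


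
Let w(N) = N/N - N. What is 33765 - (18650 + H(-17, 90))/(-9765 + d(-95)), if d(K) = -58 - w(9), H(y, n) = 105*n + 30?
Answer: 66286321/1963 ≈ 33768.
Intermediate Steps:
H(y, n) = 30 + 105*n
w(N) = 1 - N
d(K) = -50 (d(K) = -58 - (1 - 1*9) = -58 - (1 - 9) = -58 - 1*(-8) = -58 + 8 = -50)
33765 - (18650 + H(-17, 90))/(-9765 + d(-95)) = 33765 - (18650 + (30 + 105*90))/(-9765 - 50) = 33765 - (18650 + (30 + 9450))/(-9815) = 33765 - (18650 + 9480)*(-1)/9815 = 33765 - 28130*(-1)/9815 = 33765 - 1*(-5626/1963) = 33765 + 5626/1963 = 66286321/1963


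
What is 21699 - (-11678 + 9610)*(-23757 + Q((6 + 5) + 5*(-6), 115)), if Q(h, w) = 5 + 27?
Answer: -49041601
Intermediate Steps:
Q(h, w) = 32
21699 - (-11678 + 9610)*(-23757 + Q((6 + 5) + 5*(-6), 115)) = 21699 - (-11678 + 9610)*(-23757 + 32) = 21699 - (-2068)*(-23725) = 21699 - 1*49063300 = 21699 - 49063300 = -49041601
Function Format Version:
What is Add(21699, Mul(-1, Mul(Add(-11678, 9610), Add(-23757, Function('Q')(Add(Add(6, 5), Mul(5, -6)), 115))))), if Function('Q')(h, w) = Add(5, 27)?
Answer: -49041601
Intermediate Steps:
Function('Q')(h, w) = 32
Add(21699, Mul(-1, Mul(Add(-11678, 9610), Add(-23757, Function('Q')(Add(Add(6, 5), Mul(5, -6)), 115))))) = Add(21699, Mul(-1, Mul(Add(-11678, 9610), Add(-23757, 32)))) = Add(21699, Mul(-1, Mul(-2068, -23725))) = Add(21699, Mul(-1, 49063300)) = Add(21699, -49063300) = -49041601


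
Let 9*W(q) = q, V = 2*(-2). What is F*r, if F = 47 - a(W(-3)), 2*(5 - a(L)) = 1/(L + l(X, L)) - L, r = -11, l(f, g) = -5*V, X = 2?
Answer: -82148/177 ≈ -464.11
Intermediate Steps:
V = -4
W(q) = q/9
l(f, g) = 20 (l(f, g) = -5*(-4) = 20)
a(L) = 5 + L/2 - 1/(2*(20 + L)) (a(L) = 5 - (1/(L + 20) - L)/2 = 5 - (1/(20 + L) - L)/2 = 5 + (L/2 - 1/(2*(20 + L))) = 5 + L/2 - 1/(2*(20 + L)))
F = 7468/177 (F = 47 - (199 + ((⅑)*(-3))² + 30*((⅑)*(-3)))/(2*(20 + (⅑)*(-3))) = 47 - (199 + (-⅓)² + 30*(-⅓))/(2*(20 - ⅓)) = 47 - (199 + ⅑ - 10)/(2*59/3) = 47 - 3*1702/(2*59*9) = 47 - 1*851/177 = 47 - 851/177 = 7468/177 ≈ 42.192)
F*r = (7468/177)*(-11) = -82148/177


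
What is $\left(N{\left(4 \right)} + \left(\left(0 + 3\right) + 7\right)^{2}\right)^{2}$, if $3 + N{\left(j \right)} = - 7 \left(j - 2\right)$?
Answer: $6889$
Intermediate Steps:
$N{\left(j \right)} = 11 - 7 j$ ($N{\left(j \right)} = -3 - 7 \left(j - 2\right) = -3 - 7 \left(-2 + j\right) = -3 - \left(-14 + 7 j\right) = 11 - 7 j$)
$\left(N{\left(4 \right)} + \left(\left(0 + 3\right) + 7\right)^{2}\right)^{2} = \left(\left(11 - 28\right) + \left(\left(0 + 3\right) + 7\right)^{2}\right)^{2} = \left(\left(11 - 28\right) + \left(3 + 7\right)^{2}\right)^{2} = \left(-17 + 10^{2}\right)^{2} = \left(-17 + 100\right)^{2} = 83^{2} = 6889$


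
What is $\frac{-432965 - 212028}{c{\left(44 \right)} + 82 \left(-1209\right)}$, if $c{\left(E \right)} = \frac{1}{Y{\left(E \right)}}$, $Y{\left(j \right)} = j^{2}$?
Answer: $\frac{1248706448}{191931167} \approx 6.506$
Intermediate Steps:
$c{\left(E \right)} = \frac{1}{E^{2}}$
$\frac{-432965 - 212028}{c{\left(44 \right)} + 82 \left(-1209\right)} = \frac{-432965 - 212028}{\frac{1}{1936} + 82 \left(-1209\right)} = - \frac{644993}{\frac{1}{1936} - 99138} = - \frac{644993}{- \frac{191931167}{1936}} = \left(-644993\right) \left(- \frac{1936}{191931167}\right) = \frac{1248706448}{191931167}$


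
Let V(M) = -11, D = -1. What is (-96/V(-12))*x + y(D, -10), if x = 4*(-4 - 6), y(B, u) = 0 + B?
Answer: -3851/11 ≈ -350.09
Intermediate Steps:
y(B, u) = B
x = -40 (x = 4*(-10) = -40)
(-96/V(-12))*x + y(D, -10) = -96/(-11)*(-40) - 1 = -96*(-1/11)*(-40) - 1 = (96/11)*(-40) - 1 = -3840/11 - 1 = -3851/11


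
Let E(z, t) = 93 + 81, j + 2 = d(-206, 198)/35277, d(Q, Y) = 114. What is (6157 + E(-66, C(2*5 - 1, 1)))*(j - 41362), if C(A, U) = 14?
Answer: -3079393575778/11759 ≈ -2.6188e+8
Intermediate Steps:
j = -23480/11759 (j = -2 + 114/35277 = -2 + 114*(1/35277) = -2 + 38/11759 = -23480/11759 ≈ -1.9968)
E(z, t) = 174
(6157 + E(-66, C(2*5 - 1, 1)))*(j - 41362) = (6157 + 174)*(-23480/11759 - 41362) = 6331*(-486399238/11759) = -3079393575778/11759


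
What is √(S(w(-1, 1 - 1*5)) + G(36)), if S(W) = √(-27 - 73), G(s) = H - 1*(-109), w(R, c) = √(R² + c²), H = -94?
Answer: √(15 + 10*I) ≈ 4.0637 + 1.2304*I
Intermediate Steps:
G(s) = 15 (G(s) = -94 - 1*(-109) = -94 + 109 = 15)
S(W) = 10*I (S(W) = √(-100) = 10*I)
√(S(w(-1, 1 - 1*5)) + G(36)) = √(10*I + 15) = √(15 + 10*I)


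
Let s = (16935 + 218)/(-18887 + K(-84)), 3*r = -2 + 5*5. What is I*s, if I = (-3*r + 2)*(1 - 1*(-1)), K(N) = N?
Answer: 720426/18971 ≈ 37.975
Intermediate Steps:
r = 23/3 (r = (-2 + 5*5)/3 = (-2 + 25)/3 = (1/3)*23 = 23/3 ≈ 7.6667)
I = -42 (I = (-3*23/3 + 2)*(1 - 1*(-1)) = (-23 + 2)*(1 + 1) = -21*2 = -42)
s = -17153/18971 (s = (16935 + 218)/(-18887 - 84) = 17153/(-18971) = 17153*(-1/18971) = -17153/18971 ≈ -0.90417)
I*s = -42*(-17153/18971) = 720426/18971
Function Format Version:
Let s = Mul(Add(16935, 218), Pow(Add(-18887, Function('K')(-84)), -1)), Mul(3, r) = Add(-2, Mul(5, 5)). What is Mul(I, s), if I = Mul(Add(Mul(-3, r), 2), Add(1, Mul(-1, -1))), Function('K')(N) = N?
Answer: Rational(720426, 18971) ≈ 37.975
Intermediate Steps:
r = Rational(23, 3) (r = Mul(Rational(1, 3), Add(-2, Mul(5, 5))) = Mul(Rational(1, 3), Add(-2, 25)) = Mul(Rational(1, 3), 23) = Rational(23, 3) ≈ 7.6667)
I = -42 (I = Mul(Add(Mul(-3, Rational(23, 3)), 2), Add(1, Mul(-1, -1))) = Mul(Add(-23, 2), Add(1, 1)) = Mul(-21, 2) = -42)
s = Rational(-17153, 18971) (s = Mul(Add(16935, 218), Pow(Add(-18887, -84), -1)) = Mul(17153, Pow(-18971, -1)) = Mul(17153, Rational(-1, 18971)) = Rational(-17153, 18971) ≈ -0.90417)
Mul(I, s) = Mul(-42, Rational(-17153, 18971)) = Rational(720426, 18971)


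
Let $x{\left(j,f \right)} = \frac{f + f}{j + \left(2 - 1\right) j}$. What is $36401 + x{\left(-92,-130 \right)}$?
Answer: $\frac{1674511}{46} \approx 36402.0$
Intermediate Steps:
$x{\left(j,f \right)} = \frac{f}{j}$ ($x{\left(j,f \right)} = \frac{2 f}{j + 1 j} = \frac{2 f}{j + j} = \frac{2 f}{2 j} = 2 f \frac{1}{2 j} = \frac{f}{j}$)
$36401 + x{\left(-92,-130 \right)} = 36401 - \frac{130}{-92} = 36401 - - \frac{65}{46} = 36401 + \frac{65}{46} = \frac{1674511}{46}$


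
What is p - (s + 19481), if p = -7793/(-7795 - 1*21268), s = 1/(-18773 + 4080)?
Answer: -8318713888367/427022659 ≈ -19481.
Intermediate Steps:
s = -1/14693 (s = 1/(-14693) = -1/14693 ≈ -6.8060e-5)
p = 7793/29063 (p = -7793/(-7795 - 21268) = -7793/(-29063) = -7793*(-1/29063) = 7793/29063 ≈ 0.26814)
p - (s + 19481) = 7793/29063 - (-1/14693 + 19481) = 7793/29063 - 1*286234332/14693 = 7793/29063 - 286234332/14693 = -8318713888367/427022659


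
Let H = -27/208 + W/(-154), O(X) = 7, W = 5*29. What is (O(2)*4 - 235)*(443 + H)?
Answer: -1465131303/16016 ≈ -91479.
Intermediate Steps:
W = 145
H = -17159/16016 (H = -27/208 + 145/(-154) = -27*1/208 + 145*(-1/154) = -27/208 - 145/154 = -17159/16016 ≈ -1.0714)
(O(2)*4 - 235)*(443 + H) = (7*4 - 235)*(443 - 17159/16016) = (28 - 235)*(7077929/16016) = -207*7077929/16016 = -1465131303/16016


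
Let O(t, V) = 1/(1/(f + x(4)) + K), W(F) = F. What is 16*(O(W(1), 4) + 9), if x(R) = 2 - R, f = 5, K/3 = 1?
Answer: 744/5 ≈ 148.80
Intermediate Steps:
K = 3 (K = 3*1 = 3)
O(t, V) = 3/10 (O(t, V) = 1/(1/(5 + (2 - 1*4)) + 3) = 1/(1/(5 + (2 - 4)) + 3) = 1/(1/(5 - 2) + 3) = 1/(1/3 + 3) = 1/(⅓ + 3) = 1/(10/3) = 3/10)
16*(O(W(1), 4) + 9) = 16*(3/10 + 9) = 16*(93/10) = 744/5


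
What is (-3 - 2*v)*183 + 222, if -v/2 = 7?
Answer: 4797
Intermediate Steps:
v = -14 (v = -2*7 = -14)
(-3 - 2*v)*183 + 222 = (-3 - 2*(-14))*183 + 222 = (-3 + 28)*183 + 222 = 25*183 + 222 = 4575 + 222 = 4797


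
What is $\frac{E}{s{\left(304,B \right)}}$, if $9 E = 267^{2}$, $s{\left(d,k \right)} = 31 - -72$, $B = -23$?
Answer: $\frac{7921}{103} \approx 76.903$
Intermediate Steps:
$s{\left(d,k \right)} = 103$ ($s{\left(d,k \right)} = 31 + 72 = 103$)
$E = 7921$ ($E = \frac{267^{2}}{9} = \frac{1}{9} \cdot 71289 = 7921$)
$\frac{E}{s{\left(304,B \right)}} = \frac{7921}{103}$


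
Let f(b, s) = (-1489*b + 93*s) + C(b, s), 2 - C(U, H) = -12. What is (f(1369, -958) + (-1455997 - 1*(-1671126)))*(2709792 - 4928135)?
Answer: 4242341406456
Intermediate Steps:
C(U, H) = 14 (C(U, H) = 2 - 1*(-12) = 2 + 12 = 14)
f(b, s) = 14 - 1489*b + 93*s (f(b, s) = (-1489*b + 93*s) + 14 = 14 - 1489*b + 93*s)
(f(1369, -958) + (-1455997 - 1*(-1671126)))*(2709792 - 4928135) = ((14 - 1489*1369 + 93*(-958)) + (-1455997 - 1*(-1671126)))*(2709792 - 4928135) = ((14 - 2038441 - 89094) + (-1455997 + 1671126))*(-2218343) = (-2127521 + 215129)*(-2218343) = -1912392*(-2218343) = 4242341406456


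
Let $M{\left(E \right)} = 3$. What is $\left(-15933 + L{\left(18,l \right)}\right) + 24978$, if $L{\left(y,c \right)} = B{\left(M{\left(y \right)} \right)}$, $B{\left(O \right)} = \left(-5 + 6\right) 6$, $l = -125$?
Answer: $9051$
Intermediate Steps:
$B{\left(O \right)} = 6$ ($B{\left(O \right)} = 1 \cdot 6 = 6$)
$L{\left(y,c \right)} = 6$
$\left(-15933 + L{\left(18,l \right)}\right) + 24978 = \left(-15933 + 6\right) + 24978 = -15927 + 24978 = 9051$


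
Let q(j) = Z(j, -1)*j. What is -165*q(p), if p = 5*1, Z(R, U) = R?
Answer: -4125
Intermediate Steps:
p = 5
q(j) = j**2 (q(j) = j*j = j**2)
-165*q(p) = -165*5**2 = -165*25 = -4125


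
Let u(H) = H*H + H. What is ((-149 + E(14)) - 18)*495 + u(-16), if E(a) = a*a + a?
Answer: 21525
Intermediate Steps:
u(H) = H + H² (u(H) = H² + H = H + H²)
E(a) = a + a² (E(a) = a² + a = a + a²)
((-149 + E(14)) - 18)*495 + u(-16) = ((-149 + 14*(1 + 14)) - 18)*495 - 16*(1 - 16) = ((-149 + 14*15) - 18)*495 - 16*(-15) = ((-149 + 210) - 18)*495 + 240 = (61 - 18)*495 + 240 = 43*495 + 240 = 21285 + 240 = 21525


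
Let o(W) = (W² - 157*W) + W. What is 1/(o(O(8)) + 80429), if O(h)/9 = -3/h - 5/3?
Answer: 64/5352521 ≈ 1.1957e-5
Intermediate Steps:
O(h) = -15 - 27/h (O(h) = 9*(-3/h - 5/3) = 9*(-5/3 - 3/h) = -15 - 27/h)
o(W) = W² - 156*W
1/(o(O(8)) + 80429) = 1/((-15 - 27/8)*(-156 + (-15 - 27/8)) + 80429) = 1/(-147*(-156 - 147/8)/8 + 80429) = 1/(-147/8*(-1395/8) + 80429) = 1/(205065/64 + 80429) = 1/(5352521/64) = 64/5352521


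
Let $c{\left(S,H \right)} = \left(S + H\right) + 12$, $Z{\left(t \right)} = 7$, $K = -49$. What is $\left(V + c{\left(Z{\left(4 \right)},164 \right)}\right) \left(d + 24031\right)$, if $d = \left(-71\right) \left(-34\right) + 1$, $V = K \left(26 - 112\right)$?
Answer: $116283062$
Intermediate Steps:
$V = 4214$ ($V = - 49 \left(26 - 112\right) = \left(-49\right) \left(-86\right) = 4214$)
$d = 2415$ ($d = 2414 + 1 = 2415$)
$c{\left(S,H \right)} = 12 + H + S$ ($c{\left(S,H \right)} = \left(H + S\right) + 12 = 12 + H + S$)
$\left(V + c{\left(Z{\left(4 \right)},164 \right)}\right) \left(d + 24031\right) = \left(4214 + \left(12 + 164 + 7\right)\right) \left(2415 + 24031\right) = \left(4214 + 183\right) 26446 = 4397 \cdot 26446 = 116283062$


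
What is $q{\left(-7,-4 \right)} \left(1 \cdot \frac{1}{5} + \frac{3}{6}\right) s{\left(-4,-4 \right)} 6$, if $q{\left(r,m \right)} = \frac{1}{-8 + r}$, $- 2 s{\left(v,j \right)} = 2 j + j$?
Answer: $- \frac{42}{25} \approx -1.68$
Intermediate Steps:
$s{\left(v,j \right)} = - \frac{3 j}{2}$ ($s{\left(v,j \right)} = - \frac{2 j + j}{2} = - \frac{3 j}{2}$)
$q{\left(-7,-4 \right)} \left(1 \cdot \frac{1}{5} + \frac{3}{6}\right) s{\left(-4,-4 \right)} 6 = \frac{\left(1 \cdot \frac{1}{5} + \frac{3}{6}\right) \left(\left(- \frac{3}{2}\right) \left(-4\right)\right) 6}{-8 - 7} = \frac{\left(1 \cdot \frac{1}{5} + 3 \cdot \frac{1}{6}\right) 6 \cdot 6}{-15} = - \frac{\left(\frac{1}{5} + \frac{1}{2}\right) 6 \cdot 6}{15} = - \frac{\frac{7}{10} \cdot 6 \cdot 6}{15} = - \frac{\frac{21}{5} \cdot 6}{15} = \left(- \frac{1}{15}\right) \frac{126}{5} = - \frac{42}{25}$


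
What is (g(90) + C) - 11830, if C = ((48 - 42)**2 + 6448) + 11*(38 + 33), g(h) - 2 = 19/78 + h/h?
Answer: -355817/78 ≈ -4561.8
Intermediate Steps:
g(h) = 253/78 (g(h) = 2 + (19/78 + h/h) = 2 + (19*(1/78) + 1) = 2 + (19/78 + 1) = 2 + 97/78 = 253/78)
C = 7265 (C = (6**2 + 6448) + 11*71 = (36 + 6448) + 781 = 6484 + 781 = 7265)
(g(90) + C) - 11830 = (253/78 + 7265) - 11830 = 566923/78 - 11830 = -355817/78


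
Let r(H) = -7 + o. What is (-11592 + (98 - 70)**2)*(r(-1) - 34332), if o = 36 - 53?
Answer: 371319648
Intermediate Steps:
o = -17
r(H) = -24 (r(H) = -7 - 17 = -24)
(-11592 + (98 - 70)**2)*(r(-1) - 34332) = (-11592 + (98 - 70)**2)*(-24 - 34332) = (-11592 + 28**2)*(-34356) = (-11592 + 784)*(-34356) = -10808*(-34356) = 371319648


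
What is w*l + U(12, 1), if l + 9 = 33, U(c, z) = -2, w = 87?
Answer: 2086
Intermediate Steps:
l = 24 (l = -9 + 33 = 24)
w*l + U(12, 1) = 87*24 - 2 = 2088 - 2 = 2086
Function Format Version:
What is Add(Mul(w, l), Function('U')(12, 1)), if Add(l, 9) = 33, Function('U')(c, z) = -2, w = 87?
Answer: 2086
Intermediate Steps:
l = 24 (l = Add(-9, 33) = 24)
Add(Mul(w, l), Function('U')(12, 1)) = Add(Mul(87, 24), -2) = Add(2088, -2) = 2086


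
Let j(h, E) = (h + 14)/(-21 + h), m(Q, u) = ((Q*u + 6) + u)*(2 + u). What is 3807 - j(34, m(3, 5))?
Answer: 49443/13 ≈ 3803.3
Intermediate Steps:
m(Q, u) = (2 + u)*(6 + u + Q*u) (m(Q, u) = ((6 + Q*u) + u)*(2 + u) = (6 + u + Q*u)*(2 + u) = (2 + u)*(6 + u + Q*u))
j(h, E) = (14 + h)/(-21 + h)
3807 - j(34, m(3, 5)) = 3807 - (14 + 34)/(-21 + 34) = 3807 - 48/13 = 49443/13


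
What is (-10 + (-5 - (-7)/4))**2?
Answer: 2809/16 ≈ 175.56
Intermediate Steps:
(-10 + (-5 - (-7)/4))**2 = (-10 + (-5 - 1*(-7/4)))**2 = (-10 + (-5 + 7/4))**2 = (-10 - 13/4)**2 = (-53/4)**2 = 2809/16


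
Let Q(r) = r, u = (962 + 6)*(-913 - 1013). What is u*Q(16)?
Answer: -29829888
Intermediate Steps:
u = -1864368 (u = 968*(-1926) = -1864368)
u*Q(16) = -1864368*16 = -29829888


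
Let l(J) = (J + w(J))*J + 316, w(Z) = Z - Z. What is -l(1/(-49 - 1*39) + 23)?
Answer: -6539633/7744 ≈ -844.48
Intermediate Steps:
w(Z) = 0
l(J) = 316 + J**2 (l(J) = (J + 0)*J + 316 = J*J + 316 = J**2 + 316 = 316 + J**2)
-l(1/(-49 - 1*39) + 23) = -(316 + (1/(-49 - 1*39) + 23)**2) = -(316 + (1/(-49 - 39) + 23)**2) = -(316 + (1/(-88) + 23)**2) = -(316 + (-1/88 + 23)**2) = -(316 + (2023/88)**2) = -(316 + 4092529/7744) = -1*6539633/7744 = -6539633/7744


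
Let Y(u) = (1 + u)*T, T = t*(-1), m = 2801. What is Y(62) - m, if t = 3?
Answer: -2990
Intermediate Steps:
T = -3 (T = 3*(-1) = -3)
Y(u) = -3 - 3*u (Y(u) = (1 + u)*(-3) = -3 - 3*u)
Y(62) - m = (-3 - 3*62) - 1*2801 = (-3 - 186) - 2801 = -189 - 2801 = -2990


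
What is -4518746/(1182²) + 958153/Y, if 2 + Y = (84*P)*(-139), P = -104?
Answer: -518557969165/212066308431 ≈ -2.4453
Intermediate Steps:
Y = 1214302 (Y = -2 + (84*(-104))*(-139) = -2 - 8736*(-139) = -2 + 1214304 = 1214302)
-4518746/(1182²) + 958153/Y = -4518746/(1182²) + 958153/1214302 = -4518746/1397124 + 958153*(1/1214302) = -4518746*1/1397124 + 958153/1214302 = -2259373/698562 + 958153/1214302 = -518557969165/212066308431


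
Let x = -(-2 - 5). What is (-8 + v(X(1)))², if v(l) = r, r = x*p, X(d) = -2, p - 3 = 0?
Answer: 169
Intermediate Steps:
p = 3 (p = 3 + 0 = 3)
x = 7 (x = -1*(-7) = 7)
r = 21 (r = 7*3 = 21)
v(l) = 21
(-8 + v(X(1)))² = (-8 + 21)² = 13² = 169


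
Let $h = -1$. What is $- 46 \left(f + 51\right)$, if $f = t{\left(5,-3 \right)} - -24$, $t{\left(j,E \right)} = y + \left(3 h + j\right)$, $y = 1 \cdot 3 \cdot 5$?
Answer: $-4232$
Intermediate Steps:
$y = 15$ ($y = 3 \cdot 5 = 15$)
$t{\left(j,E \right)} = 12 + j$ ($t{\left(j,E \right)} = 15 + \left(3 \left(-1\right) + j\right) = 15 + \left(-3 + j\right) = 12 + j$)
$f = 41$ ($f = \left(12 + 5\right) - -24 = 17 + 24 = 41$)
$- 46 \left(f + 51\right) = - 46 \left(41 + 51\right) = \left(-46\right) 92 = -4232$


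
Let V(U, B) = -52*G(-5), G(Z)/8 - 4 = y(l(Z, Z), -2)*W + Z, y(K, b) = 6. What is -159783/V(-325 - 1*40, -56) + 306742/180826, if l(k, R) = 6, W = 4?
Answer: 53223793/2893216 ≈ 18.396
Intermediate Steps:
G(Z) = 224 + 8*Z (G(Z) = 32 + 8*(6*4 + Z) = 32 + 8*(24 + Z) = 32 + (192 + 8*Z) = 224 + 8*Z)
V(U, B) = -9568 (V(U, B) = -52*(224 + 8*(-5)) = -52*(224 - 40) = -52*184 = -9568)
-159783/V(-325 - 1*40, -56) + 306742/180826 = -159783/(-9568) + 306742/180826 = -159783*(-1/9568) + 306742*(1/180826) = 12291/736 + 153371/90413 = 53223793/2893216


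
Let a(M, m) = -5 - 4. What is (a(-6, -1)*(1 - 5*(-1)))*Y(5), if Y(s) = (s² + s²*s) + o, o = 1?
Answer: -8154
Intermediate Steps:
Y(s) = 1 + s² + s³ (Y(s) = (s² + s²*s) + 1 = (s² + s³) + 1 = 1 + s² + s³)
a(M, m) = -9
(a(-6, -1)*(1 - 5*(-1)))*Y(5) = (-9*(1 - 5*(-1)))*(1 + 5² + 5³) = (-9*(1 + 5))*(1 + 25 + 125) = -9*6*151 = -54*151 = -8154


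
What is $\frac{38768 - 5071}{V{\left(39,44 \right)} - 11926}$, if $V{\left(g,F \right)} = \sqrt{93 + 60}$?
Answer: $- \frac{401870422}{142229323} - \frac{101091 \sqrt{17}}{142229323} \approx -2.8284$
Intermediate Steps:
$V{\left(g,F \right)} = 3 \sqrt{17}$ ($V{\left(g,F \right)} = \sqrt{153} = 3 \sqrt{17}$)
$\frac{38768 - 5071}{V{\left(39,44 \right)} - 11926} = \frac{38768 - 5071}{3 \sqrt{17} - 11926} = \frac{33697}{-11926 + 3 \sqrt{17}}$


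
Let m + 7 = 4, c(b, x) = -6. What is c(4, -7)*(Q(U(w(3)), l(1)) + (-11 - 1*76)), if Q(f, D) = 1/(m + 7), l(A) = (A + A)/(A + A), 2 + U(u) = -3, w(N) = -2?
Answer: 1041/2 ≈ 520.50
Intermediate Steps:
U(u) = -5 (U(u) = -2 - 3 = -5)
l(A) = 1 (l(A) = (2*A)/((2*A)) = (2*A)*(1/(2*A)) = 1)
m = -3 (m = -7 + 4 = -3)
Q(f, D) = 1/4 (Q(f, D) = 1/(-3 + 7) = 1/4)
c(4, -7)*(Q(U(w(3)), l(1)) + (-11 - 1*76)) = -6*(1/4 + (-11 - 1*76)) = -6*(1/4 + (-11 - 76)) = -6*(1/4 - 87) = -6*(-347/4) = 1041/2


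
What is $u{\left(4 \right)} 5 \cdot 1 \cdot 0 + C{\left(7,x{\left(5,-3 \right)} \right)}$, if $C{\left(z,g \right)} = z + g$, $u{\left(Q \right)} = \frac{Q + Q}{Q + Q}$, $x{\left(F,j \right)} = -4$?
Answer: $3$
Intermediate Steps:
$u{\left(Q \right)} = 1$ ($u{\left(Q \right)} = \frac{2 Q}{2 Q} = 2 Q \frac{1}{2 Q} = 1$)
$C{\left(z,g \right)} = g + z$
$u{\left(4 \right)} 5 \cdot 1 \cdot 0 + C{\left(7,x{\left(5,-3 \right)} \right)} = 1 \cdot 5 \cdot 1 \cdot 0 + \left(-4 + 7\right) = 1 \cdot 5 \cdot 0 + 3 = 1 \cdot 0 + 3 = 0 + 3 = 3$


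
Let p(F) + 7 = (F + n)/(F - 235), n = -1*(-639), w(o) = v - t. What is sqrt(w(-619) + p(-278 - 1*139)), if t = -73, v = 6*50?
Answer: 3*sqrt(4317870)/326 ≈ 19.122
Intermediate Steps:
v = 300
w(o) = 373 (w(o) = 300 - 1*(-73) = 300 + 73 = 373)
n = 639
p(F) = -7 + (639 + F)/(-235 + F) (p(F) = -7 + (F + 639)/(F - 235) = -7 + (639 + F)/(-235 + F))
sqrt(w(-619) + p(-278 - 1*139)) = sqrt(373 + 2*(1142 - 3*(-278 - 1*139))/(-235 + (-278 - 1*139))) = sqrt(373 + 2*(1142 - 3*(-278 - 139))/(-235 + (-278 - 139))) = sqrt(373 + 2*(1142 - 3*(-417))/(-235 - 417)) = sqrt(373 + 2*(1142 + 1251)/(-652)) = sqrt(373 + 2*(-1/652)*2393) = sqrt(373 - 2393/326) = sqrt(119205/326) = 3*sqrt(4317870)/326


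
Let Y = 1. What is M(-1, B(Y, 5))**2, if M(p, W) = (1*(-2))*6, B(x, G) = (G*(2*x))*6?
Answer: 144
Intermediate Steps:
B(x, G) = 12*G*x (B(x, G) = (2*G*x)*6 = 12*G*x)
M(p, W) = -12 (M(p, W) = -2*6 = -12)
M(-1, B(Y, 5))**2 = (-12)**2 = 144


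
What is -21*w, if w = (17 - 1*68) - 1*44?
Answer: 1995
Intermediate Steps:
w = -95 (w = (17 - 68) - 44 = -51 - 44 = -95)
-21*w = -21*(-95) = 1995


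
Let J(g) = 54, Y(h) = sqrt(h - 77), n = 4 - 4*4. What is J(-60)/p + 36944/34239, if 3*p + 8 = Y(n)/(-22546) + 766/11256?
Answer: -167737685048808917004664/8670974648630903281227 + 28922291797392*I*sqrt(89)/253248478303423093 ≈ -19.345 + 0.0010774*I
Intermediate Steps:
n = -12 (n = 4 - 16 = -12)
Y(h) = sqrt(-77 + h)
p = -44641/16884 - I*sqrt(89)/67638 (p = -8/3 + (sqrt(-77 - 12)/(-22546) + 766/11256)/3 = -8/3 + (sqrt(-89)*(-1/22546) + 766*(1/11256))/3 = -8/3 + ((I*sqrt(89))*(-1/22546) + 383/5628)/3 = -8/3 + (-I*sqrt(89)/22546 + 383/5628)/3 = -8/3 + (383/5628 - I*sqrt(89)/22546)/3 = -8/3 + (383/16884 - I*sqrt(89)/67638) = -44641/16884 - I*sqrt(89)/67638 ≈ -2.644 - 0.00013948*I)
J(-60)/p + 36944/34239 = 54/(-44641/16884 - I*sqrt(89)/67638) + 36944/34239 = 36944/34239 + 54/(-44641/16884 - I*sqrt(89)/67638)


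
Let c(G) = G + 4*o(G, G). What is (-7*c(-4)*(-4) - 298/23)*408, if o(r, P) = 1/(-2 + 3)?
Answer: -121584/23 ≈ -5286.3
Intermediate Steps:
o(r, P) = 1 (o(r, P) = 1/1 = 1)
c(G) = 4 + G (c(G) = G + 4*1 = G + 4 = 4 + G)
(-7*c(-4)*(-4) - 298/23)*408 = (-7*(4 - 4)*(-4) - 298/23)*408 = (-7*0*(-4) - 298*1/23)*408 = (0*(-4) - 298/23)*408 = (0 - 298/23)*408 = -298/23*408 = -121584/23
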